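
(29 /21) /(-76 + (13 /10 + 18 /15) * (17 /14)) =-116 /6129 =-0.02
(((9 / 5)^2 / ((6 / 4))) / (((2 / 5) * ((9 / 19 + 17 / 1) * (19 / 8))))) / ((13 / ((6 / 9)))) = 36 / 5395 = 0.01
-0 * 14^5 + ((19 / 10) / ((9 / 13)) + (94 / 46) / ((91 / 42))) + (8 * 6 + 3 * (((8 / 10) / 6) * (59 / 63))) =653797 / 12558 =52.06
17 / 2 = 8.50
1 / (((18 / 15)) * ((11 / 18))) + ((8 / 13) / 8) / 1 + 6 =1064 / 143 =7.44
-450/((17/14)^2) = -88200/289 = -305.19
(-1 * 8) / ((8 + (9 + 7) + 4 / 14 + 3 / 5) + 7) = -70 / 279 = -0.25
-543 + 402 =-141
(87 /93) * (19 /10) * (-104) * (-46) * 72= 94895424 /155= 612228.54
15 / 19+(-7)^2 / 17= 1186 / 323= 3.67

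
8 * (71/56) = 71/7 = 10.14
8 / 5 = 1.60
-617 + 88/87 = -53591/87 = -615.99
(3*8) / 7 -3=3 / 7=0.43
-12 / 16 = -3 / 4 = -0.75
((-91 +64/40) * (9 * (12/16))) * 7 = -84483/20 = -4224.15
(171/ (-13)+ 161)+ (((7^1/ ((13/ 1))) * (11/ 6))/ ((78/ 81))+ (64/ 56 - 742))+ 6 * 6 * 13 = -586701/ 4732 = -123.99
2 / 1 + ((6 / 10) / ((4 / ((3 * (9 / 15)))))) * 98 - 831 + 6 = -39827 / 50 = -796.54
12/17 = 0.71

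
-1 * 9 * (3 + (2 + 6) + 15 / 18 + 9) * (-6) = 1125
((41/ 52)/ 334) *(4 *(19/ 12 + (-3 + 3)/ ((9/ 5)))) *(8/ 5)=779/ 32565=0.02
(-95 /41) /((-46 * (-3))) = -95 /5658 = -0.02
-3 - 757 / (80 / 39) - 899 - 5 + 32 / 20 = -20391 / 16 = -1274.44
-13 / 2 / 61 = -13 / 122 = -0.11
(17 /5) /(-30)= -17 /150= -0.11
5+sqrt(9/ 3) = sqrt(3)+5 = 6.73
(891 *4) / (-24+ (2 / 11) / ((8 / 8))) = -19602 / 131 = -149.63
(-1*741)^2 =549081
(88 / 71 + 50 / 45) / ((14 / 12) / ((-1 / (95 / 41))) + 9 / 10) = -307910 / 236217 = -1.30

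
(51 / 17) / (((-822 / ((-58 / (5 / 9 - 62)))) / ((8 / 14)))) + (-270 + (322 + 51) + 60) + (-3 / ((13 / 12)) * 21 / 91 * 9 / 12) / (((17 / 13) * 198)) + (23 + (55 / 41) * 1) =19804669678483 / 105716444834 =187.34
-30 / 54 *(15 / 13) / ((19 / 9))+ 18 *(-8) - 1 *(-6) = -34161 / 247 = -138.30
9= 9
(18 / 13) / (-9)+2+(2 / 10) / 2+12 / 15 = 357 / 130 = 2.75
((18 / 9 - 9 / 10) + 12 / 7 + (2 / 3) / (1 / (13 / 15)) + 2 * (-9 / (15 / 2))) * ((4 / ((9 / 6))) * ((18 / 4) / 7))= 250 / 147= 1.70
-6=-6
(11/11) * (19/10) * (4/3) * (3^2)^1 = 114/5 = 22.80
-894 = -894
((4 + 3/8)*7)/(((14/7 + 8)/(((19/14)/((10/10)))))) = 133/32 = 4.16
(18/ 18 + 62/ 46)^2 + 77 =43649/ 529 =82.51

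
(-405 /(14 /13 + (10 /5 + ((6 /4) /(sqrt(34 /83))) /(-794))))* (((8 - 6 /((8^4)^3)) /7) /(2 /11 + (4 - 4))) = -213270523581412522271475 /257772993394763628544 - 246482454279895936245* sqrt(2822) /16497471577264872226816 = -828.15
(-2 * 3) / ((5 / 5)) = -6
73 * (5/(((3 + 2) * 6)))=12.17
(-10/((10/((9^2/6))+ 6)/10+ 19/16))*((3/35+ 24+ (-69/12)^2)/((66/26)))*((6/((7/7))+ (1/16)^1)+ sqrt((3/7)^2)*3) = -15408004365/17338552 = -888.66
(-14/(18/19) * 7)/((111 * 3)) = -931/2997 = -0.31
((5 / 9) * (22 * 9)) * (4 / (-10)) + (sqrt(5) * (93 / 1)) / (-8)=-44-93 * sqrt(5) / 8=-69.99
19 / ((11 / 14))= 266 / 11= 24.18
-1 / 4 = -0.25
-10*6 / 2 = -30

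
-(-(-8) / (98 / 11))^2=-0.81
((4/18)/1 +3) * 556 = 16124/9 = 1791.56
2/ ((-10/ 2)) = -2/ 5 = -0.40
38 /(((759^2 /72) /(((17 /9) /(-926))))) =-2584 /266725503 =-0.00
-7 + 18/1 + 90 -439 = -338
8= 8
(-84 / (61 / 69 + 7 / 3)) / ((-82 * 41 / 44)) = 0.34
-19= -19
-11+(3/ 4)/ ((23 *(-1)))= -1015/ 92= -11.03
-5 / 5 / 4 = -1 / 4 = -0.25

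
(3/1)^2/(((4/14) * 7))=9/2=4.50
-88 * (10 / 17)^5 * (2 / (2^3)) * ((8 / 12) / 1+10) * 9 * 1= -211200000 / 1419857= -148.75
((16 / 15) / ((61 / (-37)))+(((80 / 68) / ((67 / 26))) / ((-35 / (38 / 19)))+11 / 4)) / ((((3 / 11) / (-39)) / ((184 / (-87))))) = 398672194778 / 634690665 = 628.14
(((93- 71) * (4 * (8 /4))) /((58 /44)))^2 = 14992384 /841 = 17826.85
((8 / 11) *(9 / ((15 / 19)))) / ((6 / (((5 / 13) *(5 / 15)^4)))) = 76 / 11583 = 0.01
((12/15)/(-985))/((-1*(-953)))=-4/4693525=-0.00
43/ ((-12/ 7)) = -301/ 12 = -25.08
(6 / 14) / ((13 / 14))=6 / 13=0.46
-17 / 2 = -8.50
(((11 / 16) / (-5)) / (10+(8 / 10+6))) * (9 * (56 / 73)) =-33 / 584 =-0.06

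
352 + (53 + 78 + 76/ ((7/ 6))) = 548.14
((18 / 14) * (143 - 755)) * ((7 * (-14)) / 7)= 11016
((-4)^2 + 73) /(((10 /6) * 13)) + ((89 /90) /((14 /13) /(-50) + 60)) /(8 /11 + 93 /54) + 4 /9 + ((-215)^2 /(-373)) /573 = 342213567229799 /78804039894255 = 4.34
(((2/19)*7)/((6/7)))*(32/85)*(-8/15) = -12544/72675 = -0.17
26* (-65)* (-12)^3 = 2920320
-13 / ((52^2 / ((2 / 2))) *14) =-1 / 2912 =-0.00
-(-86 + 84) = 2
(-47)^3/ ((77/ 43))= -4464389/ 77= -57979.08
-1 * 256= -256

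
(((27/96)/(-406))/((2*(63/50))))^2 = 625/8270811136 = 0.00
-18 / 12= -3 / 2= -1.50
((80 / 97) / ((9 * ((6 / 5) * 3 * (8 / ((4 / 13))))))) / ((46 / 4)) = 200 / 2349243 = 0.00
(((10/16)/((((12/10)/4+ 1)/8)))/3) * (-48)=-800/13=-61.54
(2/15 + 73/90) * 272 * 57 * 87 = 1273912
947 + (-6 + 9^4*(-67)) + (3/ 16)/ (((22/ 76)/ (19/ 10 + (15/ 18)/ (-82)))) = -438644.78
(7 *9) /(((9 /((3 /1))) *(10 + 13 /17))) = 119 /61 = 1.95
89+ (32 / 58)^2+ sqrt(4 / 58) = sqrt(58) / 29+ 75105 / 841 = 89.57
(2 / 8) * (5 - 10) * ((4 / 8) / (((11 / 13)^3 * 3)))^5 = -255929465070453785 / 129929127061504408704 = -0.00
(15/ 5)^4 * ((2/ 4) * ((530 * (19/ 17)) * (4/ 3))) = 543780/ 17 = 31987.06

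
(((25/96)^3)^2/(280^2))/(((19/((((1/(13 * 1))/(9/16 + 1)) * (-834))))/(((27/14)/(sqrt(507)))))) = -54296875 * sqrt(3)/127719747423830016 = -0.00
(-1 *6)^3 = -216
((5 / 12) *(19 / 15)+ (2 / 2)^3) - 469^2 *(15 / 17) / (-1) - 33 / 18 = 118778753 / 612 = 194082.93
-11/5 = -2.20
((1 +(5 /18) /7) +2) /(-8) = -383 /1008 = -0.38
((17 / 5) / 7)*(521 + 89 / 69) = 612646 / 2415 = 253.68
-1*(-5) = 5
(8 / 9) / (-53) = -0.02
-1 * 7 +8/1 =1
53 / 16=3.31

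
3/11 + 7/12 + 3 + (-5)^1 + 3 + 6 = 1037/132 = 7.86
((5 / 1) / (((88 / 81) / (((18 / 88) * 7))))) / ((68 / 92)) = 8.92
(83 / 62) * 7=9.37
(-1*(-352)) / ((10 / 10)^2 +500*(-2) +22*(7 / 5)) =-1760 / 4841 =-0.36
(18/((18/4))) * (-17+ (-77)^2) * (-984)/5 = -23269632/5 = -4653926.40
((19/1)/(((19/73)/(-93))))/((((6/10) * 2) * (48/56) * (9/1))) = -79205/108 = -733.38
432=432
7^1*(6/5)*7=294/5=58.80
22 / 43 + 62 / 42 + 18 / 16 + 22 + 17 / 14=190187 / 7224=26.33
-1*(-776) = 776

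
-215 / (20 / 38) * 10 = -4085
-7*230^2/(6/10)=-1851500/3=-617166.67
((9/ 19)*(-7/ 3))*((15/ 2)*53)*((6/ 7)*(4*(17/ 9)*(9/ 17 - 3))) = 133560/ 19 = 7029.47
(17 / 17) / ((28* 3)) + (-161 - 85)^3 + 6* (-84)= -1250544959 / 84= -14887439.99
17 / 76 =0.22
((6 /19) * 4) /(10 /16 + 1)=192 /247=0.78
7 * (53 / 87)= 371 / 87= 4.26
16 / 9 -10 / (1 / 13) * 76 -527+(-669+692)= -93440 / 9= -10382.22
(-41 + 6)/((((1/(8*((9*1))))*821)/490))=-1234800/821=-1504.02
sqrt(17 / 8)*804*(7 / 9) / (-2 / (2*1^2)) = -911.57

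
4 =4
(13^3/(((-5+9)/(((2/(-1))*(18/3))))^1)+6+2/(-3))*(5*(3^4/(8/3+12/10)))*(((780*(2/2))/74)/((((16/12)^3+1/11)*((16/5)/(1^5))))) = -11585294881875/12549808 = -923145.19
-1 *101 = -101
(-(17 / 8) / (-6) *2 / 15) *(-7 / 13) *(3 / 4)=-119 / 6240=-0.02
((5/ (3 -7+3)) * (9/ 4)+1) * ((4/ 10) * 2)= -41/ 5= -8.20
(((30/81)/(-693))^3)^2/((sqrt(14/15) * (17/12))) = 2000000 * sqrt(210)/1702188685018622477174735853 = 0.00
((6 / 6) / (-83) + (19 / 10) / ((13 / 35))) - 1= 8855 / 2158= 4.10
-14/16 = -7/8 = -0.88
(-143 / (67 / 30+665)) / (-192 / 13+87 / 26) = 3380 / 180153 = 0.02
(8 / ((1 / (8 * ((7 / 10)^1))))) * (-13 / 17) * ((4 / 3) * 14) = -163072 / 255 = -639.50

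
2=2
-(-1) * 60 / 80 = 3 / 4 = 0.75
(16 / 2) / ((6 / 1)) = 4 / 3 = 1.33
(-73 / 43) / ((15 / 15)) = -73 / 43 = -1.70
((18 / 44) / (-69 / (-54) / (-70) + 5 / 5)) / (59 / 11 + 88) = 5670 / 1270399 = 0.00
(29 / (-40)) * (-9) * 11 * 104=37323 / 5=7464.60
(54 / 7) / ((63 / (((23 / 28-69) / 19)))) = -5727 / 13034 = -0.44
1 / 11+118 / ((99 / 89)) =10511 / 99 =106.17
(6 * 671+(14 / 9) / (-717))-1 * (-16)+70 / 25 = 130505402 / 32265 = 4044.80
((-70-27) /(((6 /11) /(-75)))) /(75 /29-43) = -773575 /2344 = -330.02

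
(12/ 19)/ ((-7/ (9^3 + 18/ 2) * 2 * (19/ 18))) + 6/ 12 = -156881/ 5054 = -31.04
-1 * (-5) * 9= 45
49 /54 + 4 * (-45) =-9671 /54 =-179.09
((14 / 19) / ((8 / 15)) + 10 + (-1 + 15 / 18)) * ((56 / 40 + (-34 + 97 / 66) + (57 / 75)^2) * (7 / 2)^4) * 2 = -7737425487743 / 75240000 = -102836.60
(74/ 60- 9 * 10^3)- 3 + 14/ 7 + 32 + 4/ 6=-89671/ 10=-8967.10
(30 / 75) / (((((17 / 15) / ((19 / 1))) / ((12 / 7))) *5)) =1368 / 595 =2.30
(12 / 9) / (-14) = -2 / 21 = -0.10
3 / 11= 0.27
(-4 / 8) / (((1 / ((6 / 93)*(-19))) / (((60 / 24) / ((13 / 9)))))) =855 / 806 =1.06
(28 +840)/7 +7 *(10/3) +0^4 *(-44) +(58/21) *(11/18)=28165/189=149.02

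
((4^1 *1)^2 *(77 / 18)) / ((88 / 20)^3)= 875 / 1089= 0.80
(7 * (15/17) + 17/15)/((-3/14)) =-34.11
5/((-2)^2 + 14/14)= 1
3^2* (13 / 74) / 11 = 117 / 814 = 0.14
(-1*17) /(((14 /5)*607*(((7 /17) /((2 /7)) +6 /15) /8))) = -57800 /1329937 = -0.04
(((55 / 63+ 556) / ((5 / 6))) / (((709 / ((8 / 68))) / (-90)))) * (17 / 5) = -841992 / 24815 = -33.93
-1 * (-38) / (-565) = -38 / 565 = -0.07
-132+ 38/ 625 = -131.94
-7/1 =-7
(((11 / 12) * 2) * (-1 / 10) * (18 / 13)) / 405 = -11 / 17550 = -0.00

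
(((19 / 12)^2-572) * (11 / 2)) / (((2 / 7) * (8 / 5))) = -31572695 / 4608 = -6851.71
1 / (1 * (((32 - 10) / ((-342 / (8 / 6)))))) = -513 / 44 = -11.66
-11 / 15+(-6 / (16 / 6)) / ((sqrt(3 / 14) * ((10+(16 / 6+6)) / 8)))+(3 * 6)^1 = 259 / 15 - 9 * sqrt(42) / 28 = 15.18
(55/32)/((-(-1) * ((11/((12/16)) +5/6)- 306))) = -55/9296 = -0.01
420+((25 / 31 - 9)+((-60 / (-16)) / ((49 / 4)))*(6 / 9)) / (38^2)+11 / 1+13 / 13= 236888054 / 548359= 431.99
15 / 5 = 3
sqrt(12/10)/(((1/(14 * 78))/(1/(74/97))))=52962 * sqrt(30)/185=1568.03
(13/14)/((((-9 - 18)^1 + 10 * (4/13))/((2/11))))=-169/23947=-0.01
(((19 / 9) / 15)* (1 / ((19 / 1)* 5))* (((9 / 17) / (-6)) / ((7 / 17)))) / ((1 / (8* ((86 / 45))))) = -344 / 70875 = -0.00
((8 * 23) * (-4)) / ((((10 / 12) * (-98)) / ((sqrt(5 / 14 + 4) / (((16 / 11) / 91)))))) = 9867 * sqrt(854) / 245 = 1176.92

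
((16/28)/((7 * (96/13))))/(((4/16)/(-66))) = -143/49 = -2.92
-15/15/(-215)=0.00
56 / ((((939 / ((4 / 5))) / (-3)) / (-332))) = 74368 / 1565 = 47.52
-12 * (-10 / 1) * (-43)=-5160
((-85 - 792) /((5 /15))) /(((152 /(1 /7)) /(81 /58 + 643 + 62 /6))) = -99910471 /61712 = -1618.98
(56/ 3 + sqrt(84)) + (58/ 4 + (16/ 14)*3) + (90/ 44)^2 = 2*sqrt(21) + 414479/ 10164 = 49.94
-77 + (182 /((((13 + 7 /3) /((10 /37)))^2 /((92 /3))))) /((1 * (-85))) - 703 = -417528540 /535279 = -780.02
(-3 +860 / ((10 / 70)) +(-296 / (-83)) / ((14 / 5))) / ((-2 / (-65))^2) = 14773206825 / 2324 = 6356801.56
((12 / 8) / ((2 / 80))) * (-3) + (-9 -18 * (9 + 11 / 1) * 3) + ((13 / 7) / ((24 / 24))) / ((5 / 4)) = -44363 / 35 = -1267.51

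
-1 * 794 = -794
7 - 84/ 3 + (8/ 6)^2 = -173/ 9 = -19.22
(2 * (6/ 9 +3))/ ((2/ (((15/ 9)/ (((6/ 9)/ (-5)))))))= -275/ 6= -45.83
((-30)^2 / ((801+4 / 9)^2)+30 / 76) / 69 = 261060245 / 45471920506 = 0.01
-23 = -23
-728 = -728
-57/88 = -0.65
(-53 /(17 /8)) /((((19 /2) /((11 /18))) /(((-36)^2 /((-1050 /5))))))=9.90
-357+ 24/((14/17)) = -2295/7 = -327.86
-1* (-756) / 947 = 756 / 947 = 0.80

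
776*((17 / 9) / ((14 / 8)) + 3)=199432 / 63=3165.59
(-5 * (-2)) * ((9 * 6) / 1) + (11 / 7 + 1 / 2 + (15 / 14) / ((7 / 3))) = 26584 / 49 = 542.53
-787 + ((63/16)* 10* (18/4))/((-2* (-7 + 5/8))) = -52571/68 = -773.10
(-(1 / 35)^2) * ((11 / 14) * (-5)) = 11 / 3430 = 0.00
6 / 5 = 1.20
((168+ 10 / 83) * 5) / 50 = 6977 / 415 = 16.81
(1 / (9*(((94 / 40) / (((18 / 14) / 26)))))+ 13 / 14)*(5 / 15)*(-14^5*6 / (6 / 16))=-4894505728 / 1833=-2670215.89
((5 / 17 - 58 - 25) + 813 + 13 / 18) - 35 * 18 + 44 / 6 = 33155 / 306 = 108.35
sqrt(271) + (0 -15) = -15 + sqrt(271) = 1.46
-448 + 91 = -357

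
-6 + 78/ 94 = -243/ 47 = -5.17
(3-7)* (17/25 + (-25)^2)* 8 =-500544/25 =-20021.76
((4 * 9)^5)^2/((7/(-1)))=-3656158440062976/7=-522308348580425.14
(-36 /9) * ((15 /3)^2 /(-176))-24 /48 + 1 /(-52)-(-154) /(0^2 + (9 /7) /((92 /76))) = 3546739 /24453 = 145.04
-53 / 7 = -7.57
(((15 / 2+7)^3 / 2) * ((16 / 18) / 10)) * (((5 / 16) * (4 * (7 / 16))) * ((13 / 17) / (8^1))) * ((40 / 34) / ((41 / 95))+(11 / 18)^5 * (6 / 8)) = 10873186692293653 / 550244136517632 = 19.76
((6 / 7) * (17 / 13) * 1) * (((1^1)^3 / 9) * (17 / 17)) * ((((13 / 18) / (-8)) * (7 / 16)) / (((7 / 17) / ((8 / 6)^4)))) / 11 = -578 / 168399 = -0.00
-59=-59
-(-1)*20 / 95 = 4 / 19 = 0.21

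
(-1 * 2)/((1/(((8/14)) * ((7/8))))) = -1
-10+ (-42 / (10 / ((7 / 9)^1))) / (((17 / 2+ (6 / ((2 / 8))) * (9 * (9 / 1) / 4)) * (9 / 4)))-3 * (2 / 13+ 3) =-33784391 / 1735695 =-19.46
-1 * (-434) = 434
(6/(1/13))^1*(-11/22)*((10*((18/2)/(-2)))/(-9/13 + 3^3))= 2535/38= 66.71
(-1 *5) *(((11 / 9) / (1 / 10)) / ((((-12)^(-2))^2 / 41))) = -51955200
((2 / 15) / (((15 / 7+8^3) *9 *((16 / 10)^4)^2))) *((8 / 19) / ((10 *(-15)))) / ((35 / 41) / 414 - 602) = 2946875 / 942017632388775936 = 0.00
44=44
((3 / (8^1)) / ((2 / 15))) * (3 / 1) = 135 / 16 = 8.44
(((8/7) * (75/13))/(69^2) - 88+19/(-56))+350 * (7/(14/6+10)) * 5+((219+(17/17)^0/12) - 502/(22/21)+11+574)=192760645061/156740584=1229.81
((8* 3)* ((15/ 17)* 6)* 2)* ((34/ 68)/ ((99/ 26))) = 6240/ 187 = 33.37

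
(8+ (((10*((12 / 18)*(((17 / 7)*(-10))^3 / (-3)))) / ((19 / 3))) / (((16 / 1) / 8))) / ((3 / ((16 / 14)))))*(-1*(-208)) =82435510144 / 410571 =200782.59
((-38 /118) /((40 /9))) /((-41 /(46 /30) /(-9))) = -11799 /483800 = -0.02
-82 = -82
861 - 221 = 640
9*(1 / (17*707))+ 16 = 16.00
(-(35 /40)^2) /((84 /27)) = -63 /256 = -0.25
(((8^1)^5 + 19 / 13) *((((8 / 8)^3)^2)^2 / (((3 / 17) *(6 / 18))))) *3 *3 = 65178459 / 13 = 5013727.62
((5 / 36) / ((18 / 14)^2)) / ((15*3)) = 49 / 26244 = 0.00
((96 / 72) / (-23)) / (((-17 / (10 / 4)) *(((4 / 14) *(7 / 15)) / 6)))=150 / 391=0.38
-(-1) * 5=5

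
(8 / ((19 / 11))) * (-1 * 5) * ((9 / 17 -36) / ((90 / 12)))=109.52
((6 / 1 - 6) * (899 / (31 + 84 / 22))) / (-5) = 0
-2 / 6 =-0.33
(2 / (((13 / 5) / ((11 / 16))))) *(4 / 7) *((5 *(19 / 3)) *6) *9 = 47025 / 91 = 516.76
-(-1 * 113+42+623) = -552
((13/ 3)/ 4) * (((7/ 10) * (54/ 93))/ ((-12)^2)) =91/ 29760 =0.00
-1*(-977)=977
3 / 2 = 1.50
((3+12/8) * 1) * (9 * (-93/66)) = -57.07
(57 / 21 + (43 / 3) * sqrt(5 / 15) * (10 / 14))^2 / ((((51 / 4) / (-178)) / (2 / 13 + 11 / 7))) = -1791.89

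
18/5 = 3.60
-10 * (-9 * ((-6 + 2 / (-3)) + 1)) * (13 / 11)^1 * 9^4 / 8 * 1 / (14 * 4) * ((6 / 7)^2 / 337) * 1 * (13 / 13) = -195747435 / 10172008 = -19.24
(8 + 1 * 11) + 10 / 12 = 119 / 6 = 19.83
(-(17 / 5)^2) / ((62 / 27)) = -5.03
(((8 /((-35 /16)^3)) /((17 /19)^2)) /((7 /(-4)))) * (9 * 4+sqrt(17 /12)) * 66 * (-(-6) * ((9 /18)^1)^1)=1561460736 * sqrt(51) /86736125+337275518976 /86736125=4017.09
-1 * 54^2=-2916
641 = 641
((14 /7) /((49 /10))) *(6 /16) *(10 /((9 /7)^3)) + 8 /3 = 823 /243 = 3.39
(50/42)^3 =15625/9261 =1.69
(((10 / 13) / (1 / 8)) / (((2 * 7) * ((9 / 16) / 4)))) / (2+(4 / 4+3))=1280 / 2457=0.52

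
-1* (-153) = 153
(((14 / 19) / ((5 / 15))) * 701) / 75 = 9814 / 475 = 20.66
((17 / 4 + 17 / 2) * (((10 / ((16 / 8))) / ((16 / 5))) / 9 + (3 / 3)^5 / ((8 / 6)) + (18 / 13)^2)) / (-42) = -0.86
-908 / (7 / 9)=-8172 / 7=-1167.43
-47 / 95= -0.49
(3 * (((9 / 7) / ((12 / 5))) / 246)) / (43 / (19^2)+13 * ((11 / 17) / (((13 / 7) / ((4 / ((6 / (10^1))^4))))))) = 7456455 / 159690728456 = 0.00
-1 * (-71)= 71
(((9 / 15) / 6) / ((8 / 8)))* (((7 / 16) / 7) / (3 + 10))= 1 / 2080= 0.00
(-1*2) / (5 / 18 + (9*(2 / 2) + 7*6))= -36 / 923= -0.04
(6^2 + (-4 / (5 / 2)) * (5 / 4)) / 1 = 34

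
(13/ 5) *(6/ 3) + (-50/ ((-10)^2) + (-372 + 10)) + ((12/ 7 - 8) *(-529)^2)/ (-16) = 15341233/ 140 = 109580.24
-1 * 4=-4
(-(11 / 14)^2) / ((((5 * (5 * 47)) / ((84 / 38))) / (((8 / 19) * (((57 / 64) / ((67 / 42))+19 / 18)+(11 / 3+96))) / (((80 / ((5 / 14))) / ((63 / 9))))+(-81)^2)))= -232891956473 / 30556888320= -7.62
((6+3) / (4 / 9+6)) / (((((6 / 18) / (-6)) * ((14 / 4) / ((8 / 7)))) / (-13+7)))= 69984 / 1421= 49.25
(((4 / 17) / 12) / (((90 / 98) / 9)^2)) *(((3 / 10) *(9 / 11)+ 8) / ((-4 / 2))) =-7.76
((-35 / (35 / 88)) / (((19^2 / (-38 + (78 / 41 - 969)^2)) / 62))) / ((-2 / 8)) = 56539254.98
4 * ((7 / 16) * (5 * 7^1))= 245 / 4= 61.25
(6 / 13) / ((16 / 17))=51 / 104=0.49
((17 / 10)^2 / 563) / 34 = 17 / 112600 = 0.00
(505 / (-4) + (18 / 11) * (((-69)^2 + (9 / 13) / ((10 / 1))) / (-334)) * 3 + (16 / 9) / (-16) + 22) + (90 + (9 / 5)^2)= -1743046699 / 21492900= -81.10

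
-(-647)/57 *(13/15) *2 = 16822/855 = 19.67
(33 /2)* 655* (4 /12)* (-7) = -50435 /2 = -25217.50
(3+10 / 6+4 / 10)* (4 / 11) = 304 / 165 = 1.84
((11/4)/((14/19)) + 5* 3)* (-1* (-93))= 97557/56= 1742.09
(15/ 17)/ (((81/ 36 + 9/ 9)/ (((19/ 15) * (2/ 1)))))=152/ 221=0.69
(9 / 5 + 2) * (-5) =-19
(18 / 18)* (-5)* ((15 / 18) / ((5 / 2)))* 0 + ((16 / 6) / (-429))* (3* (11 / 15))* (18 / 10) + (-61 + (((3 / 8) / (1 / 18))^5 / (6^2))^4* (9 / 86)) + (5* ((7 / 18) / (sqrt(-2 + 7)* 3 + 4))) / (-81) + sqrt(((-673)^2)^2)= 399611988206419778365896792635777 / 166321016389787398963200 - 35* sqrt(5) / 14094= 2402654799.01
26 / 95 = 0.27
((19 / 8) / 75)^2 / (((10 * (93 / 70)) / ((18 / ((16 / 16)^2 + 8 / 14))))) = 17689 / 20460000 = 0.00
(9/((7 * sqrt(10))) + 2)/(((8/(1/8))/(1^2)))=9 * sqrt(10)/4480 + 1/32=0.04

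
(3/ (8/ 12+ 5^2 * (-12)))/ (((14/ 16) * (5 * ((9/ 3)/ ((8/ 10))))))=-48/ 78575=-0.00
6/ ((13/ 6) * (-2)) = -18/ 13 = -1.38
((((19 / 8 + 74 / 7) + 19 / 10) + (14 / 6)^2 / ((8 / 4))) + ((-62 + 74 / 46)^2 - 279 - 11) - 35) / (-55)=-4452058337 / 73319400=-60.72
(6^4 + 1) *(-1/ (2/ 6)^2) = -11673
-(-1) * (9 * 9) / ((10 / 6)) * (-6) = -1458 / 5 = -291.60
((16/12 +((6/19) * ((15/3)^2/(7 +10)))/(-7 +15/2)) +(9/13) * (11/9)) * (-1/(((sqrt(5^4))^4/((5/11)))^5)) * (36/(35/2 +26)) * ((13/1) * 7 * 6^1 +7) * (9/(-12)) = 25983258/11415303056710399687290191650390625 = 0.00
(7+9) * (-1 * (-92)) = 1472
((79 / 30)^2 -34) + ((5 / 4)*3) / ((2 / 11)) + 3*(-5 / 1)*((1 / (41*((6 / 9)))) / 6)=-482063 / 73800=-6.53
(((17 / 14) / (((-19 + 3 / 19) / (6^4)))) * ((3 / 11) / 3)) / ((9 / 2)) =-23256 / 13783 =-1.69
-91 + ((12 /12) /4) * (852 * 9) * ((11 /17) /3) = 5482 /17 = 322.47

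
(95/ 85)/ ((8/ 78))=741/ 68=10.90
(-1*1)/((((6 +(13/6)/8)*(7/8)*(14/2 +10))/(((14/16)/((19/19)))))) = -48/5117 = -0.01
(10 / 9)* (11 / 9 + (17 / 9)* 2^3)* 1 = 490 / 27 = 18.15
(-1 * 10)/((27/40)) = -400/27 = -14.81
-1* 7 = -7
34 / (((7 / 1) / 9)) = 306 / 7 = 43.71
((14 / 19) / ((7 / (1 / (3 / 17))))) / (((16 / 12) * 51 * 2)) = 0.00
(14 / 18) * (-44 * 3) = -308 / 3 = -102.67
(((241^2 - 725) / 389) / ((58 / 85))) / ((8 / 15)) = 18282225 / 45124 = 405.16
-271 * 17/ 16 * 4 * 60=-69105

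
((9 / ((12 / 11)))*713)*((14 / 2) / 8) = 164703 / 32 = 5146.97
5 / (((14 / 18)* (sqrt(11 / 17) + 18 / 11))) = 2.63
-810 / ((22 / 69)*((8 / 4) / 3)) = -83835 / 22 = -3810.68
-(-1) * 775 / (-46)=-775 / 46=-16.85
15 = 15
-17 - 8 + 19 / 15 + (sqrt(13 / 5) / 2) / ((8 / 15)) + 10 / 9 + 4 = -838 / 45 + 3 * sqrt(65) / 16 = -17.11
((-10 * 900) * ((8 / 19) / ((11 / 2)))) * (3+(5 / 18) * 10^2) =-4432000 / 209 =-21205.74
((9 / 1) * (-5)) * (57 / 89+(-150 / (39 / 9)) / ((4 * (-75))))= -78705 / 2314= -34.01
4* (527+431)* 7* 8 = 214592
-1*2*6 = -12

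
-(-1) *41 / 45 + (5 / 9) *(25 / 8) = 953 / 360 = 2.65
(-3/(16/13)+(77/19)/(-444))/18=-82559/607392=-0.14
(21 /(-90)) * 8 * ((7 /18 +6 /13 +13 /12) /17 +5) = -56959 /5967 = -9.55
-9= -9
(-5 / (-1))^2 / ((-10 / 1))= -5 / 2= -2.50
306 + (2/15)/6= 13771/45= 306.02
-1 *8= -8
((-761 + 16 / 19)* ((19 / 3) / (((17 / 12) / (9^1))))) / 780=-3333 / 85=-39.21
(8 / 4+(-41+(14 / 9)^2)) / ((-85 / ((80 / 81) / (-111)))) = -47408 / 12380607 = -0.00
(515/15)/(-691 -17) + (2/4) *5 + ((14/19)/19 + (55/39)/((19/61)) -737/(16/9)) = -16249505323/39871728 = -407.54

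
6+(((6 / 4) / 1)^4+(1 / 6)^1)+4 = 731 / 48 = 15.23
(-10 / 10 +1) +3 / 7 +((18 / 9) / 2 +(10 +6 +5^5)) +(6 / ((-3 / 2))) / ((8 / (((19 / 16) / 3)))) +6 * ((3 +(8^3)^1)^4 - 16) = 283628222167067 / 672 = 422065806796.23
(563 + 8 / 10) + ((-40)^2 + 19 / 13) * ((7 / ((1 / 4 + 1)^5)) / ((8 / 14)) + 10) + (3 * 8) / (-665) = 124308475913 / 5403125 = 23006.77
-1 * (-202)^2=-40804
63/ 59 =1.07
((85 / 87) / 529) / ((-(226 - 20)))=-85 / 9480738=-0.00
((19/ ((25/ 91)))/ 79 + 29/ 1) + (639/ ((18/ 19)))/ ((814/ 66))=12359121/ 146150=84.56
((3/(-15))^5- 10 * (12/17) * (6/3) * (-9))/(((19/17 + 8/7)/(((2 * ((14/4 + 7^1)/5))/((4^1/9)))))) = 8930227509/16812500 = 531.17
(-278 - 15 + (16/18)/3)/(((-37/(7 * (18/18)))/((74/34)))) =55321/459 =120.53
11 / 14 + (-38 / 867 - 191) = -2309353 / 12138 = -190.26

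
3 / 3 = 1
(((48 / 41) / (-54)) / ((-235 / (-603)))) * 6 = -3216 / 9635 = -0.33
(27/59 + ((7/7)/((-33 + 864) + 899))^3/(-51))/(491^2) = 7129716308941/3755981818959693000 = 0.00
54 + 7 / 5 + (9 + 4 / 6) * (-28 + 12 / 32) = -25397 / 120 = -211.64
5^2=25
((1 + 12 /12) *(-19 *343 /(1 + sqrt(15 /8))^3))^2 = 695849598976 /(4 + sqrt(30))^6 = 960346.76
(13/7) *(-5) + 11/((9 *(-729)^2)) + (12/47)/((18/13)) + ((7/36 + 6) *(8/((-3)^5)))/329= -2046110756/224799543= -9.10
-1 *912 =-912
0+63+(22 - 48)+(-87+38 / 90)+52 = 109 / 45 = 2.42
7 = 7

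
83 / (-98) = -83 / 98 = -0.85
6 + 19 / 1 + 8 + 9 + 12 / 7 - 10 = 236 / 7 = 33.71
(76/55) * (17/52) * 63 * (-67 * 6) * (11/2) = -4090149/65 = -62925.37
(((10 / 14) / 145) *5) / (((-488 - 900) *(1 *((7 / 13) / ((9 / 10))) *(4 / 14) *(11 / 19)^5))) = -289703583 / 181513495856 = -0.00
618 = 618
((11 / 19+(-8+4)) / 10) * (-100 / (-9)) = -650 / 171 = -3.80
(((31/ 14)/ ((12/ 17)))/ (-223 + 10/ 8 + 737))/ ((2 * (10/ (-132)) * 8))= -5797/ 1154160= -0.01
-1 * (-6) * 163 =978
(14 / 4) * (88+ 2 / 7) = 309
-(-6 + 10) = -4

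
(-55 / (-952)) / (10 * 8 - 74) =0.01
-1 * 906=-906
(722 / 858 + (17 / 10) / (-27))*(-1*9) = -30059 / 4290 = -7.01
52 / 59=0.88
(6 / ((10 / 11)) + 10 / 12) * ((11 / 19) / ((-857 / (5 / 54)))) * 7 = -17171 / 5275692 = -0.00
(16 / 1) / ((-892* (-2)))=2 / 223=0.01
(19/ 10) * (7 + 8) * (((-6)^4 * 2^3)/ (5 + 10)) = 98496/ 5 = 19699.20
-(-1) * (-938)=-938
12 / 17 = 0.71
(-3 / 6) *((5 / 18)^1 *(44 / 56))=-55 / 504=-0.11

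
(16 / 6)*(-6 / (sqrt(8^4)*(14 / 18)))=-9 / 28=-0.32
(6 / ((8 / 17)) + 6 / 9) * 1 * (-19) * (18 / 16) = -9177 / 32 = -286.78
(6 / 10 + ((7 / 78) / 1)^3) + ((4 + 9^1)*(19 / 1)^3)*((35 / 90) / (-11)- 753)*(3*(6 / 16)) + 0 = -3943197532149703 / 52200720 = -75539140.69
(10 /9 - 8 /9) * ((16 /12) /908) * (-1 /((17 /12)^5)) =-0.00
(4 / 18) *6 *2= 8 / 3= 2.67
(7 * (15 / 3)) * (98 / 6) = 1715 / 3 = 571.67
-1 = -1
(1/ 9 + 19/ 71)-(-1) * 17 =11105/ 639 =17.38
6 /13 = 0.46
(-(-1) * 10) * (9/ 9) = 10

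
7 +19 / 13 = 110 / 13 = 8.46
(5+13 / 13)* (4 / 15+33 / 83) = 1654 / 415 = 3.99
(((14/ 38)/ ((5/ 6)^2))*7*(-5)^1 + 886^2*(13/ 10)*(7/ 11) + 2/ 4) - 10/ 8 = 2714435417/ 4180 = 649386.46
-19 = -19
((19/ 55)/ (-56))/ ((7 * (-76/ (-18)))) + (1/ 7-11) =-468169/ 43120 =-10.86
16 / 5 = 3.20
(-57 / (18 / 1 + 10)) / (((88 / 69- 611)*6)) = 1311 / 2355976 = 0.00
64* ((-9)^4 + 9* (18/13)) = 5469120/13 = 420701.54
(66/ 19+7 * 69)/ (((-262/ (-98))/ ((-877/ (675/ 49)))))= -2162530279/ 186675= -11584.47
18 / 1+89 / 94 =18.95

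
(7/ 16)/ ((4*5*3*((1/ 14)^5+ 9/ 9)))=117649/ 16134750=0.01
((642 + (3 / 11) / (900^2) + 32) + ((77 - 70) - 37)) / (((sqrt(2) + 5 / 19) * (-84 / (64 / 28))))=36340920019 / 15215161500 - 690477480361 * sqrt(2) / 76075807500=-10.45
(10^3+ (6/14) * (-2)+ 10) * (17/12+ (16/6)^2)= 542162/63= 8605.75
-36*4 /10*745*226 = -2424528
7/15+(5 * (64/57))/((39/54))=30529/3705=8.24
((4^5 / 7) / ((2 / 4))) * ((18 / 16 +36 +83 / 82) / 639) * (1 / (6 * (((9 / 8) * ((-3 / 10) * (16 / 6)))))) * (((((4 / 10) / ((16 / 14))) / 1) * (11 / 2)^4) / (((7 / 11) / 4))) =-4604770192 / 707373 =-6509.68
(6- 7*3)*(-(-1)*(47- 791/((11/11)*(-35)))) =-1044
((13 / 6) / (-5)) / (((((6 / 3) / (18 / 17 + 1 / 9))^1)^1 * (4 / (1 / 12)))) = -2327 / 440640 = -0.01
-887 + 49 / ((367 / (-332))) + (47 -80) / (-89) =-30407822 / 32663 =-930.96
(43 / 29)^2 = 1849 / 841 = 2.20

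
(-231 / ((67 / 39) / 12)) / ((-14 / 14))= 108108 / 67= 1613.55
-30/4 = -15/2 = -7.50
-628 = -628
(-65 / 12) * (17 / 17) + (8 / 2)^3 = 703 / 12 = 58.58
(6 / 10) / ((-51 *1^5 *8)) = -1 / 680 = -0.00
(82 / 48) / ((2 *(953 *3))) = 41 / 137232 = 0.00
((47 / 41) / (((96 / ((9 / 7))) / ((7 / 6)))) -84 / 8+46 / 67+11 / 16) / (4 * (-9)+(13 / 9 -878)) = 14411367 / 1443911104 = 0.01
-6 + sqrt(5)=-3.76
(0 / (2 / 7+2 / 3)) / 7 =0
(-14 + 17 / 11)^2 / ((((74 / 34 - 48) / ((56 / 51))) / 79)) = -83034056 / 282777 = -293.64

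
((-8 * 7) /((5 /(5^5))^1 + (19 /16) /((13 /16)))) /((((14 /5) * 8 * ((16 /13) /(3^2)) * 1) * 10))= -950625 /760832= -1.25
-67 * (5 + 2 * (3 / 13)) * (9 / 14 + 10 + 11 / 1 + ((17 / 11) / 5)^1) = -80407571 / 10010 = -8032.72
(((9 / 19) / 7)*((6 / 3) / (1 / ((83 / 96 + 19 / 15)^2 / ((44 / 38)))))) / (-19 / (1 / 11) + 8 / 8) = -0.00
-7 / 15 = -0.47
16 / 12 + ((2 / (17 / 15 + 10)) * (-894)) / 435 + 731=10634707 / 14529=731.96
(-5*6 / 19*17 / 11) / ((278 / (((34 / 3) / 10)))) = -0.01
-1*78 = -78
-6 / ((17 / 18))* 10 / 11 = -1080 / 187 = -5.78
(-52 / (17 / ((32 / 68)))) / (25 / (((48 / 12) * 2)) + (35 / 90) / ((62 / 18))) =-103168 / 232067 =-0.44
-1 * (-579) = 579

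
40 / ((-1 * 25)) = -1.60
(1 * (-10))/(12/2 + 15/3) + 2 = 12/11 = 1.09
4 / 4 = 1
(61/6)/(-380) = -61/2280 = -0.03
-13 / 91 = -1 / 7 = -0.14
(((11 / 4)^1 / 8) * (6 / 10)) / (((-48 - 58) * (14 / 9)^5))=-1948617 / 9121495040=-0.00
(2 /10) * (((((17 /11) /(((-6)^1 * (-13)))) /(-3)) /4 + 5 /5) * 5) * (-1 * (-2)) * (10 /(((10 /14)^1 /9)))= 71953 /286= 251.58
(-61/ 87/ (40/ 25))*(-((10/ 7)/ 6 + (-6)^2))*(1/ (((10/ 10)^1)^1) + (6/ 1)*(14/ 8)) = 5338415/ 29232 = 182.62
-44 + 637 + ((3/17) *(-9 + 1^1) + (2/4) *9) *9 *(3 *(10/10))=22997/34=676.38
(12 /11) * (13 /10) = 78 /55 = 1.42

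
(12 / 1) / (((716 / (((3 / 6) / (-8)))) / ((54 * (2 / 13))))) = -81 / 9308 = -0.01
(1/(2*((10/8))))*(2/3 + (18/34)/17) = 242/867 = 0.28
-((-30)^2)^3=-729000000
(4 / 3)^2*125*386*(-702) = -60216000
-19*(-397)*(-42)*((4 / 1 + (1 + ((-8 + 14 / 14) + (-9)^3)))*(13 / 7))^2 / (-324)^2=-681185768887 / 122472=-5561971.46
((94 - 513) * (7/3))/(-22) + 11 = 3659/66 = 55.44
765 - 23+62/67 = 49776/67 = 742.93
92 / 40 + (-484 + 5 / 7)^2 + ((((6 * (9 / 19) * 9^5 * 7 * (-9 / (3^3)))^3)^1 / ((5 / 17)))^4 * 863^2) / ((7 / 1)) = 25057770102130365075386089061269283910367472024975084267384429472680990286131600420491723500861 / 135565538792802361250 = 184838789601452665859390200000000000000000000000000000000000000000000000000.00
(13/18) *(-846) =-611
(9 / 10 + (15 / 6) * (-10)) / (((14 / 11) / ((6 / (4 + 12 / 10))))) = -7953 / 364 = -21.85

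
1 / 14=0.07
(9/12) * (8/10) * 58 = 174/5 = 34.80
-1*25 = -25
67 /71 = 0.94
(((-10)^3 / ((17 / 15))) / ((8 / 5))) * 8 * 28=-2100000 / 17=-123529.41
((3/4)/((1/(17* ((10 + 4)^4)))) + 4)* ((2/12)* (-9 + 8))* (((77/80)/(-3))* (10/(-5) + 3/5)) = -16500407/450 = -36667.57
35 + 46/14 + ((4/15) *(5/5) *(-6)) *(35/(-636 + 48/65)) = 2772934/72261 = 38.37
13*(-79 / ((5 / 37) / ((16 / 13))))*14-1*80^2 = -686752 / 5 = -137350.40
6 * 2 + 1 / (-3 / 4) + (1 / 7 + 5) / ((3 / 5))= 404 / 21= 19.24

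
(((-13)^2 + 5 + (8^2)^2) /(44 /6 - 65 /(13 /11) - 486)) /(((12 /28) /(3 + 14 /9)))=-1225490 /14409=-85.05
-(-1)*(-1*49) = -49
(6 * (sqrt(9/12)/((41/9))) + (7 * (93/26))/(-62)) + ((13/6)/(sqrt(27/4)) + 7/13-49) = -2541/52 + 1262 * sqrt(3)/1107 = -46.89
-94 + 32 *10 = 226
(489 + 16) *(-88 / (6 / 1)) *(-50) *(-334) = -123691333.33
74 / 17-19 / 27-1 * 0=1675 / 459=3.65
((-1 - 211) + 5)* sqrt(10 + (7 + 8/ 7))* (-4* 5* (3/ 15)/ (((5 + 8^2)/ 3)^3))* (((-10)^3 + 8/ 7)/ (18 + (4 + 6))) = -2736* sqrt(889)/ 7889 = -10.34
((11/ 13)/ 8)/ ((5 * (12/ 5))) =11/ 1248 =0.01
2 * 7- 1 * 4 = 10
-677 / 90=-7.52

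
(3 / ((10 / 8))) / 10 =6 / 25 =0.24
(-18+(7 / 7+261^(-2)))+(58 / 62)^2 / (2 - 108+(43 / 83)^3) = -67396004567248547 / 3962547364466115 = -17.01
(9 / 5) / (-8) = -9 / 40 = -0.22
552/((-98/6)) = -1656/49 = -33.80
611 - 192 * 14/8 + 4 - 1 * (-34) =313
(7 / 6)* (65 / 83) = 455 / 498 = 0.91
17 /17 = 1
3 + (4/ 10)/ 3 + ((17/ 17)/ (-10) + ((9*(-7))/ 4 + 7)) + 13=437/ 60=7.28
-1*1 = -1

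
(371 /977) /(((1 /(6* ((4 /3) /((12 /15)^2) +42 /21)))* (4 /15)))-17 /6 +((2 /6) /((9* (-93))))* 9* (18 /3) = 7761519 /242296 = 32.03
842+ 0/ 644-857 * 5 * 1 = -3443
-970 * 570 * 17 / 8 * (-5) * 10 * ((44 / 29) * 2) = 5169615000 / 29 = 178262586.21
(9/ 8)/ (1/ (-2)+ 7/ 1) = 9/ 52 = 0.17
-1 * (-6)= 6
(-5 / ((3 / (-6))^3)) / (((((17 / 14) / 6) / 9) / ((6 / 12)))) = 15120 / 17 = 889.41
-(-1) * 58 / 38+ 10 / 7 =2.95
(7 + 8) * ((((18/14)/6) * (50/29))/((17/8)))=9000/3451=2.61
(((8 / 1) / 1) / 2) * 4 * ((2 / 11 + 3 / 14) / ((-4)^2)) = 61 / 154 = 0.40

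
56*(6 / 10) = 168 / 5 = 33.60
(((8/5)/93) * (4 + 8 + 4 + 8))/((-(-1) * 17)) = 64/2635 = 0.02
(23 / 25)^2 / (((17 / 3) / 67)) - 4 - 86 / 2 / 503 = 31649112 / 5344375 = 5.92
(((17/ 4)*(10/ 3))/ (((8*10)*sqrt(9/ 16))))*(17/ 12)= 289/ 864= 0.33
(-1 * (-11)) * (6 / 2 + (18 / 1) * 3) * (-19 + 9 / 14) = -161139 / 14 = -11509.93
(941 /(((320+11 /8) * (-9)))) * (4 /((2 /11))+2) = -60224 /7713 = -7.81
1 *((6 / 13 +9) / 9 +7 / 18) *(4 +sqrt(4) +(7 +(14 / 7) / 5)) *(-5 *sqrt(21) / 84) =-22579 *sqrt(21) / 19656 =-5.26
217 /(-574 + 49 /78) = -2418 /6389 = -0.38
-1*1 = -1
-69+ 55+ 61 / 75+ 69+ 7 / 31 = 130291 / 2325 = 56.04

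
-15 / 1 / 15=-1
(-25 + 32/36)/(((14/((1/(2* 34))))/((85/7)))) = -155/504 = -0.31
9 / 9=1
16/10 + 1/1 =13/5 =2.60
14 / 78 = 7 / 39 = 0.18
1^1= 1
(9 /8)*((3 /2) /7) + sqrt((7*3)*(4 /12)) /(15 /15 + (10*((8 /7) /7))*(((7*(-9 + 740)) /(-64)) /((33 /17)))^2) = 278784*sqrt(7) /772430429 + 27 /112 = 0.24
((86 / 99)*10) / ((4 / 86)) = 18490 / 99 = 186.77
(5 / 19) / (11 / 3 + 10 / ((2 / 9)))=15 / 2774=0.01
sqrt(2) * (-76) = -76 * sqrt(2) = -107.48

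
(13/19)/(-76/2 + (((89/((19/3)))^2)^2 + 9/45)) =445835/25385976936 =0.00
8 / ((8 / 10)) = 10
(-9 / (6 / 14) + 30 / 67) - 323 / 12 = -38165 / 804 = -47.47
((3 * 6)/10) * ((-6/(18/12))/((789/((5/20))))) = -3/1315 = -0.00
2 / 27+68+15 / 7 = 13271 / 189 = 70.22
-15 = -15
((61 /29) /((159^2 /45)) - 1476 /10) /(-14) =8588099 /814610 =10.54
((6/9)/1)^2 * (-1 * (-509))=2036/9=226.22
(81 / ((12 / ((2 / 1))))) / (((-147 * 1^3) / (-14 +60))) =-207 / 49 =-4.22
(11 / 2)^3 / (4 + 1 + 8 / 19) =25289 / 824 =30.69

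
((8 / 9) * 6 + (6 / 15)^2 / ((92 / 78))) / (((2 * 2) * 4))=0.34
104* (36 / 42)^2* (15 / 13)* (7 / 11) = 4320 / 77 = 56.10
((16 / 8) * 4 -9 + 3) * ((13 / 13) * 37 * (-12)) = -888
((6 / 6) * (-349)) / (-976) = 349 / 976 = 0.36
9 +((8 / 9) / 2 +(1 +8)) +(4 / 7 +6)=1576 / 63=25.02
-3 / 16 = -0.19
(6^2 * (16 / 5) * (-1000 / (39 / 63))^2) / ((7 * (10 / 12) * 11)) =8709120000 / 1859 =4684841.31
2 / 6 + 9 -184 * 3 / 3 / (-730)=10496 / 1095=9.59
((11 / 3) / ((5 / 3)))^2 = 121 / 25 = 4.84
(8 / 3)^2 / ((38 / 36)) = 128 / 19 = 6.74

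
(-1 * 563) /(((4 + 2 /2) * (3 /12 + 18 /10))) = -2252 /41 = -54.93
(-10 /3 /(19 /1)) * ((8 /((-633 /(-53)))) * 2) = -8480 /36081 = -0.24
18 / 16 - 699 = -5583 / 8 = -697.88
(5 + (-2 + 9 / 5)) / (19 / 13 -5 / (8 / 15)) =-2496 / 4115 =-0.61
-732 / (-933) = 244 / 311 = 0.78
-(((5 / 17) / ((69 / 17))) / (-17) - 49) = 57482 / 1173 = 49.00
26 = 26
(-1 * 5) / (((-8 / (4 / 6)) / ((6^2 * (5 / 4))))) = 18.75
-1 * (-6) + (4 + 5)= 15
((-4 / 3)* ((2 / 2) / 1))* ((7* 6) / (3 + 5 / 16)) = -896 / 53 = -16.91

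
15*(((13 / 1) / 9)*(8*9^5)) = 10235160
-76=-76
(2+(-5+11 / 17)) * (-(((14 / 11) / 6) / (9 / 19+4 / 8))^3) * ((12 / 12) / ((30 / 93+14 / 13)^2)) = 7641788450660 / 615225231730197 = 0.01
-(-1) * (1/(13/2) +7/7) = 15/13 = 1.15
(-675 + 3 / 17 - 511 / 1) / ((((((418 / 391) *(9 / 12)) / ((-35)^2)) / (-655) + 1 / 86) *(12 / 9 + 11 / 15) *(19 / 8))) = -12629330345625 / 607796974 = -20778.86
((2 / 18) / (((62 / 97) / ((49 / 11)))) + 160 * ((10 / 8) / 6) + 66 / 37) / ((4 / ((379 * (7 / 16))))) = 21625051357 / 14534784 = 1487.81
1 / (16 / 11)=11 / 16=0.69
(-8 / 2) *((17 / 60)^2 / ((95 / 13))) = -3757 / 85500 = -0.04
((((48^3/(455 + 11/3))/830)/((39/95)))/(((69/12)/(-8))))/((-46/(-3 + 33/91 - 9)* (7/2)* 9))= -123623424/15634536281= -0.01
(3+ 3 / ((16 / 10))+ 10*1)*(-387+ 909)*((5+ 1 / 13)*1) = 1024947 / 26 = 39421.04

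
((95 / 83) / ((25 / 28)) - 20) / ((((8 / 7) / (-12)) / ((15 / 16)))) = 61173 / 332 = 184.26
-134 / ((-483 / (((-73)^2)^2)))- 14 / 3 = 3805362040 / 483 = 7878596.36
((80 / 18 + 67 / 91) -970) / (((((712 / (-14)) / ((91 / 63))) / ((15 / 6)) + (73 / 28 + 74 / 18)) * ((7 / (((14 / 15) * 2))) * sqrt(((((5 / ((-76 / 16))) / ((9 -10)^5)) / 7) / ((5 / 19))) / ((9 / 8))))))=1580374 * sqrt(14) / 120643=49.01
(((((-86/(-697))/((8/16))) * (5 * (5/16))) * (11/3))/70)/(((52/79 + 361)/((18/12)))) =186835/2230366544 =0.00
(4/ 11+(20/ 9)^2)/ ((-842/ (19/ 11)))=-44878/ 4126221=-0.01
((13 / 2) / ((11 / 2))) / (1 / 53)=689 / 11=62.64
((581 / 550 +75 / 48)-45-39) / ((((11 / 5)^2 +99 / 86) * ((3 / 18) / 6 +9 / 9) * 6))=-46191933 / 20970268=-2.20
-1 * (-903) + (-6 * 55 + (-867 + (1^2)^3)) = -293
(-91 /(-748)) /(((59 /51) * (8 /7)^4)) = 655473 /10633216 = 0.06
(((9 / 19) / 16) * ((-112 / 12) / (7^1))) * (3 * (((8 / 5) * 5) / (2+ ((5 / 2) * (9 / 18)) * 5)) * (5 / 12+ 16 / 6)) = -74 / 209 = -0.35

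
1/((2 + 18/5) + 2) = 5/38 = 0.13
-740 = -740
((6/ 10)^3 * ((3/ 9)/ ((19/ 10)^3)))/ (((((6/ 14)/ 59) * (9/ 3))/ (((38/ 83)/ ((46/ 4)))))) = 13216/ 689149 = 0.02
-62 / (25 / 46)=-2852 / 25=-114.08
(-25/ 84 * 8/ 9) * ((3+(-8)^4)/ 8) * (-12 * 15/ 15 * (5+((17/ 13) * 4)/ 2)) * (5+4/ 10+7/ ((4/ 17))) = 158487835/ 364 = 435406.14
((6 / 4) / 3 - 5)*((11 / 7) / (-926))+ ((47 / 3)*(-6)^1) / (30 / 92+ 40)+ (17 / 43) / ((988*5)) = -3027568419 / 1303143595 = -2.32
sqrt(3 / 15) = sqrt(5) / 5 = 0.45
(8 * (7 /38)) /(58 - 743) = -28 /13015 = -0.00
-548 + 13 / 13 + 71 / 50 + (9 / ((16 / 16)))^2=-23229 / 50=-464.58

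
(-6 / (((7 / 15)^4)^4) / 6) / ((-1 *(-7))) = -6568408355712890625 / 232630513987207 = -28235.37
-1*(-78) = 78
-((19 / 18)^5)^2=-6131066257801 / 3570467226624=-1.72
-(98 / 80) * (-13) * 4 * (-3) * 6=-5733 / 5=-1146.60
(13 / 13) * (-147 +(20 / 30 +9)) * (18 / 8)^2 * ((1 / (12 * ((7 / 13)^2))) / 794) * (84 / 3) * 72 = -1409967 / 2779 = -507.36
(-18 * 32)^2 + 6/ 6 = 331777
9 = 9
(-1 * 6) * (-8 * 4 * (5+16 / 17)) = 19392 / 17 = 1140.71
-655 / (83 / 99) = -64845 / 83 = -781.27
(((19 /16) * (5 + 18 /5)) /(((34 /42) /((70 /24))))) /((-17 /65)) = -2602145 /18496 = -140.69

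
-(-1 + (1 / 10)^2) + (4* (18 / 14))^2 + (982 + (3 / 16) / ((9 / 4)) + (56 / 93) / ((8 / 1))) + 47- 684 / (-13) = 3285544267 / 2962050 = 1109.21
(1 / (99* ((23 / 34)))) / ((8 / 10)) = 0.02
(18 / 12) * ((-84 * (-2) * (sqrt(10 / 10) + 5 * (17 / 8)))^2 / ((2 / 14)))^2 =2138583973465107 / 2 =1069291986732553.50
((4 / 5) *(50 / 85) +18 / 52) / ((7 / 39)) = 1083 / 238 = 4.55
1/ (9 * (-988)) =-1/ 8892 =-0.00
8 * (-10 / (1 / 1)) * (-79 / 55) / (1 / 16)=20224 / 11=1838.55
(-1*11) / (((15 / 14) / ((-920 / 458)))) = 14168 / 687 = 20.62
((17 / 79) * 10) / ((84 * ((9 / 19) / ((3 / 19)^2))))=85 / 63042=0.00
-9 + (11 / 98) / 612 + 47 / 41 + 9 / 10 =-85493533 / 12295080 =-6.95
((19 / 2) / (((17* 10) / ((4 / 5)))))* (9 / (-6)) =-57 / 850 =-0.07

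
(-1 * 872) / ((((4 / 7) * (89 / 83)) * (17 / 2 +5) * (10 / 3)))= -126658 / 4005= -31.62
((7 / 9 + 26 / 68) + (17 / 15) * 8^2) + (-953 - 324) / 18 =2.75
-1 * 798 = -798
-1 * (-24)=24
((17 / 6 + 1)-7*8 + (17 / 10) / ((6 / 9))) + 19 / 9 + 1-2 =-8731 / 180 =-48.51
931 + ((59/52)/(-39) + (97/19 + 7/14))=36088153/38532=936.58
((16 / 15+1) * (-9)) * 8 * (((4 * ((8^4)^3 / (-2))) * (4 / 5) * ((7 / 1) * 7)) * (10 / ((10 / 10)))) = 40083795902201856 / 5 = 8016759180440371.20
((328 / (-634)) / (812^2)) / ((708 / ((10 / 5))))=-0.00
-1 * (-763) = 763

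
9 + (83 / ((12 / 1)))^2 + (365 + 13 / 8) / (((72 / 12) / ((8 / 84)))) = 9023 / 144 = 62.66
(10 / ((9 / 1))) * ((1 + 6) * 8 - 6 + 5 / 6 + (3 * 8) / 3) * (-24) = -14120 / 9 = -1568.89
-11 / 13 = -0.85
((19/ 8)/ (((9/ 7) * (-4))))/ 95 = -7/ 1440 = -0.00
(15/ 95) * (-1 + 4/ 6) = -1/ 19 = -0.05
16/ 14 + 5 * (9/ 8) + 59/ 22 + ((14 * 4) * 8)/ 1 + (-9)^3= -167275/ 616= -271.55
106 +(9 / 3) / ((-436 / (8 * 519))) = 77.43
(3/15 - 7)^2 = 1156/25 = 46.24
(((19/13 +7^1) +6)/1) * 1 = 188/13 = 14.46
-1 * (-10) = 10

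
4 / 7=0.57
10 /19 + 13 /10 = 347 /190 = 1.83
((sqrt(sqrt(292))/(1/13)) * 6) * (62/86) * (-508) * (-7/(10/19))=81684876 * sqrt(2) * 73^(1/4)/215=1570539.66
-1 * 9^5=-59049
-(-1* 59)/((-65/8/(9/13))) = -5.03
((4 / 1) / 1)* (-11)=-44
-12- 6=-18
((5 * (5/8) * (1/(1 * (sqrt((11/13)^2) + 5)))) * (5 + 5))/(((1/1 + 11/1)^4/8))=1625/787968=0.00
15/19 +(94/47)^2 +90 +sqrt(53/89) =sqrt(4717)/89 +1801/19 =95.56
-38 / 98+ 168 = 8213 / 49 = 167.61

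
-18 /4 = -9 /2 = -4.50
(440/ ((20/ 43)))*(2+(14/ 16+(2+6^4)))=4922511/ 4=1230627.75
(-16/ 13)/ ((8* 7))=-2/ 91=-0.02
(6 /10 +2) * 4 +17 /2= 189 /10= 18.90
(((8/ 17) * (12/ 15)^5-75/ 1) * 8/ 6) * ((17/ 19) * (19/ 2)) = -7952366/ 9375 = -848.25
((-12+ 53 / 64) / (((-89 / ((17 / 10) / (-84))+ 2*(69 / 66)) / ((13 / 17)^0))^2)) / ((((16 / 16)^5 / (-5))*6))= 125014175 / 259936975872384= 0.00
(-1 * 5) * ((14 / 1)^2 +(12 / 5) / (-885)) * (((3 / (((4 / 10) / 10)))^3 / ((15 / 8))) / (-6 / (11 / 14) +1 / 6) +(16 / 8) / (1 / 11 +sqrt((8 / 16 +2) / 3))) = 2571571097611296 / 87115565- 69961232 * sqrt(30) / 176705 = 29516908.75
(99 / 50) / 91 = 99 / 4550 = 0.02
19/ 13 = 1.46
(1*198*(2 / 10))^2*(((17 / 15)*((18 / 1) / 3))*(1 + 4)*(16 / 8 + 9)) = 586491.84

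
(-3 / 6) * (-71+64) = 7 / 2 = 3.50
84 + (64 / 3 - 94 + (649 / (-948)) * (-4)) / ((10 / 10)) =3335 / 237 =14.07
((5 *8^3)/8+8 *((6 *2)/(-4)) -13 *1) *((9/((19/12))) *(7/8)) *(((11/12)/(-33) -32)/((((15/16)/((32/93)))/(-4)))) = 584727808/8835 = 66183.11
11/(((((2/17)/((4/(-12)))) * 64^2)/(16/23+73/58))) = -162503/10928128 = -0.01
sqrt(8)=2 * sqrt(2)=2.83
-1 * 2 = -2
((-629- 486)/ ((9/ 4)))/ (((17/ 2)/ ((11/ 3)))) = -213.77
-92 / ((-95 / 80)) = 1472 / 19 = 77.47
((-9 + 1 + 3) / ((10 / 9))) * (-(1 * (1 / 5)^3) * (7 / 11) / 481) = 63 / 1322750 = 0.00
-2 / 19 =-0.11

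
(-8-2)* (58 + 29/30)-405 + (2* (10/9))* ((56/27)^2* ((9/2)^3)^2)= 235156/3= 78385.33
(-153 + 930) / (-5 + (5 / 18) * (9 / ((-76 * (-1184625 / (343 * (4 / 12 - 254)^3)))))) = -755508335400 / 156025601783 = -4.84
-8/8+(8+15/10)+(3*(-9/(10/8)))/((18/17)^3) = -1309/135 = -9.70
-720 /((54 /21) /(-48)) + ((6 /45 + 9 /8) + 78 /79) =127432489 /9480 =13442.25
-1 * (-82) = 82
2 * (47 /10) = 47 /5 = 9.40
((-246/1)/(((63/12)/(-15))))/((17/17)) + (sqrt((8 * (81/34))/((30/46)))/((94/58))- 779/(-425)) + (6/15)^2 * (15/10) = 174 * sqrt(5865)/3995 + 2097167/2975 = 708.27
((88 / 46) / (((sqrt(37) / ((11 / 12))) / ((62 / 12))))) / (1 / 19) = 71269*sqrt(37) / 15318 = 28.30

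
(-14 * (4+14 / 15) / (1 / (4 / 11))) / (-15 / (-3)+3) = -518 / 165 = -3.14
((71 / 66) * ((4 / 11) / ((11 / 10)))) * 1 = 1420 / 3993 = 0.36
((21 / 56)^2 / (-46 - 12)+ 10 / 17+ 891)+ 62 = 60175079 / 63104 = 953.59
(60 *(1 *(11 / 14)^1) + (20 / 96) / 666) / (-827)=-5274755 / 92531376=-0.06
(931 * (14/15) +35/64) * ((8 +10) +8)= 10851113/480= 22606.49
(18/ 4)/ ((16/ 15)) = 135/ 32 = 4.22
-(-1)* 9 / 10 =9 / 10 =0.90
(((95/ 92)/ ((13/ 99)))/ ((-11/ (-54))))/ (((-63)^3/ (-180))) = 2850/ 102557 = 0.03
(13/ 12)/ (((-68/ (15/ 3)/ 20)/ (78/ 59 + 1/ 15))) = -2.21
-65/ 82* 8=-260/ 41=-6.34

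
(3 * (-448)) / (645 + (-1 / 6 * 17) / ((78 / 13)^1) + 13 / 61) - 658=-934581382 / 1415851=-660.08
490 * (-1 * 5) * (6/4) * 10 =-36750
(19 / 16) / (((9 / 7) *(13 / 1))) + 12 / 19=24991 / 35568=0.70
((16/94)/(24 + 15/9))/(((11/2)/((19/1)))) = 912/39809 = 0.02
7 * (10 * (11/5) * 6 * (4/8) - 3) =441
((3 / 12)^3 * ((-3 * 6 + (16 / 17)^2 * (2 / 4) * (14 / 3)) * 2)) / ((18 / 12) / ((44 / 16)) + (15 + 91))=-75977 / 16257984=-0.00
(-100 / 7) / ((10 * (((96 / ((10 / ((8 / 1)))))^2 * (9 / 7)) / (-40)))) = 625 / 82944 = 0.01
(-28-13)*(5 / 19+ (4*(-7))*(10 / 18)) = 107215 / 171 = 626.99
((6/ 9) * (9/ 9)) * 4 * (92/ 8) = 92/ 3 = 30.67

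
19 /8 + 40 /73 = 1707 /584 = 2.92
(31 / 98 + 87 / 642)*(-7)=-2369 / 749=-3.16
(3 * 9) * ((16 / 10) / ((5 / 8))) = 1728 / 25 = 69.12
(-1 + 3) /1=2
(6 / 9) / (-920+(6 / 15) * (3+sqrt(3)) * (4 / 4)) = -11485 / 15828618 - 5 * sqrt(3) / 15828618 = -0.00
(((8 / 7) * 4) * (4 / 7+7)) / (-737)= -1696 / 36113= -0.05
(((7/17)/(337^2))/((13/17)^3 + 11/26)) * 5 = 0.00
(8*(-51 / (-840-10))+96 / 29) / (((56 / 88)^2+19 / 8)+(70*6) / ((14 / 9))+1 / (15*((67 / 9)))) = 59408096 / 4275566135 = 0.01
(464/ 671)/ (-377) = -16/ 8723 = -0.00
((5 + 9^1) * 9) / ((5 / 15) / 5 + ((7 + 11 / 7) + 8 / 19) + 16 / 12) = 83790 / 6911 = 12.12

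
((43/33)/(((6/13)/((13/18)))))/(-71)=-7267/253044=-0.03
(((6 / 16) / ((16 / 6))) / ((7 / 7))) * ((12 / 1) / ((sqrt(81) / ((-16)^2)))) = 48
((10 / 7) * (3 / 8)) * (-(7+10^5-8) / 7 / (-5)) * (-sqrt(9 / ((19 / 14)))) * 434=-27899721 * sqrt(266) / 266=-1710641.65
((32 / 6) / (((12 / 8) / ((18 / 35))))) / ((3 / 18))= 384 / 35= 10.97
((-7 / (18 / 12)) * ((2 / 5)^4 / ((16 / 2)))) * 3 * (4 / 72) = -14 / 5625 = -0.00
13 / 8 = 1.62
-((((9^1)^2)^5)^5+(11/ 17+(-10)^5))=-8761417852444192627619839206015561635935826174028/ 17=-515377520732011331036461100000000000000000000000.00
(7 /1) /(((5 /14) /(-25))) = -490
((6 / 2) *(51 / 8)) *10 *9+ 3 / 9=20659 / 12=1721.58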